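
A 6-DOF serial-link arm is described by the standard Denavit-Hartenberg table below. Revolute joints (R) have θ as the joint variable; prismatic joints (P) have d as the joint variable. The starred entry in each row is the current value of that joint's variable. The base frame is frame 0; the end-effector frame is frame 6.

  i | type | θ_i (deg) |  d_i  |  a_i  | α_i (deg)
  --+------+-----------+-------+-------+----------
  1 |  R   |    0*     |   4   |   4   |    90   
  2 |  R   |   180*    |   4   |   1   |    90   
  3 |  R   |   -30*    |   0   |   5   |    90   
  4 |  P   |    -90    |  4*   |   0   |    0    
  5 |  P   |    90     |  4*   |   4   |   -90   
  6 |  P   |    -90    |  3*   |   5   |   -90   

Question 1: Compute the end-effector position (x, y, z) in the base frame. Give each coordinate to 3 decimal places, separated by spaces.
after link 1: o_1 = (4.0000, 0.0000, 4.0000)
after link 2: o_2 = (3.0000, -4.0000, 4.0000)
after link 3: o_3 = (-1.3301, -1.5000, 4.0000)
after link 4: o_4 = (0.6699, 1.9641, 4.0000)
after link 5: o_5 = (-0.7942, 7.4282, 4.0000)
after link 6: o_6 = (1.7058, 11.7583, 7.0000)

1.706 11.758 7.000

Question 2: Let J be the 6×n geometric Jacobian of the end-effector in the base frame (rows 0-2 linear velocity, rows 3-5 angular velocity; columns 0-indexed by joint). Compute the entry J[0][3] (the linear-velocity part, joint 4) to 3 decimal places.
prismatic axis z_3 = (0.5000,0.8660,0.0000)
J_v[:, 3] = z_3; J_ω[:, 3] = (0,0,0)
entry J[0][3] = 0.5000

0.500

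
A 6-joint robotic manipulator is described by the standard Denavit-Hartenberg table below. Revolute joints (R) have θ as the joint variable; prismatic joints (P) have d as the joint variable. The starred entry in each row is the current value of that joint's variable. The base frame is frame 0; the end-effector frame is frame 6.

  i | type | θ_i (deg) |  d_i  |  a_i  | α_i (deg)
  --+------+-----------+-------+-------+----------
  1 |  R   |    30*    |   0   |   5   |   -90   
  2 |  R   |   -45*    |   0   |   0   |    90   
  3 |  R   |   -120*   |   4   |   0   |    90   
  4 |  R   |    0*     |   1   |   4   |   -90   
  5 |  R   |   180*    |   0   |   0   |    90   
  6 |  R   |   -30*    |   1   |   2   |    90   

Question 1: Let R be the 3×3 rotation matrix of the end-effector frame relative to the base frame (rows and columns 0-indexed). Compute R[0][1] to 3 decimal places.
0.780

End-effector y-axis (col 1 of R) = (0.7803,-0.1268,0.6124)
R[0][1] = 0.7803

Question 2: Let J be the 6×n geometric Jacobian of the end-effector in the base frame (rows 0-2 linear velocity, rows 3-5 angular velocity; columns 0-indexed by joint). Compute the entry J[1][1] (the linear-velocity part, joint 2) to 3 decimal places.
axis z_1 = (-0.5000,0.8660,0.0000); lever o_n−o_1 = (-1.5495,-3.1625,1.3195)
cross product → J_v[:, 1] = (1.1427,0.6597,2.9232)
J_ω[:, 1] = z_1
entry J[1][1] = 0.6597

0.660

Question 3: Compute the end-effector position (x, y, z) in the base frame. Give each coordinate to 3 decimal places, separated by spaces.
after link 1: o_1 = (4.3301, 2.5000, 0.0000)
after link 2: o_2 = (4.3301, 2.5000, 0.0000)
after link 3: o_3 = (1.8806, 1.0858, 2.8284)
after link 4: o_4 = (1.6076, -2.4945, 0.8018)
after link 5: o_5 = (1.6076, -2.4945, 0.8018)
after link 6: o_6 = (2.7806, -0.6625, 1.3195)

2.781 -0.663 1.319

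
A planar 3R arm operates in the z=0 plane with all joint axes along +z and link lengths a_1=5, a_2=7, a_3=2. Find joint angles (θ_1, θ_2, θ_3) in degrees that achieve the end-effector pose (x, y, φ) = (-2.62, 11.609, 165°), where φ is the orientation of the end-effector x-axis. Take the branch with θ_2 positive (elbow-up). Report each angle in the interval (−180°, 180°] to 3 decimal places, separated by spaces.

wrist centre = target − a_3·(cos φ, sin φ) = (-0.6881, 11.0914)
cos θ_2 = (123.4919−5²−7²)/(2·5·7) = 0.7070; θ_2 = 45.0065° (elbow-up)
β = atan2(11.0914,-0.6881) = 93.5503°; ψ = atan2(4.9503,9.9492) = 26.4531°
θ_1 = β − ψ = 67.0972°
θ_3 = φ − θ_1 − θ_2 = 52.8963° (wrapped to (-180°,180°])

67.097 45.007 52.896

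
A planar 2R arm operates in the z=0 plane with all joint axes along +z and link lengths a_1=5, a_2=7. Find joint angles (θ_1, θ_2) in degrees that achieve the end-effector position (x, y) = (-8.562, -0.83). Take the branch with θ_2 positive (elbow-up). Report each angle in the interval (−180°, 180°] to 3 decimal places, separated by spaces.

131.073 90.003

cos θ_2 = (73.9967−5²−7²)/(2·5·7) = -0.0000; θ_2 = 90.0027° (elbow-up)
β = atan2(-0.8300,-8.5620) = -174.4630°; ψ = atan2(7.0000,4.9997) = 54.4641°
θ_1 = β − ψ = -228.9271°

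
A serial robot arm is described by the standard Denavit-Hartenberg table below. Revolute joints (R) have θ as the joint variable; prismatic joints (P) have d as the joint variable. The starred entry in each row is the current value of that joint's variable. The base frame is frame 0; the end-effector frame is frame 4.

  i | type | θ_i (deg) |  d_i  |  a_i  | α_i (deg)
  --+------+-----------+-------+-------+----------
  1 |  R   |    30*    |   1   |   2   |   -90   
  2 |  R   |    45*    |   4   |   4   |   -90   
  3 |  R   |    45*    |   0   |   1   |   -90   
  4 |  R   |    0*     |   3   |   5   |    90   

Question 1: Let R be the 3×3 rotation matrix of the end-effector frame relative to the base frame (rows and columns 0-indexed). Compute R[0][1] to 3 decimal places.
-0.079

End-effector y-axis (col 1 of R) = (-0.0795,-0.8624,0.5000)
R[0][1] = -0.0795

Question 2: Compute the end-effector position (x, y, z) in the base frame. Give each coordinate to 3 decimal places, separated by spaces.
6.663 1.117 -3.328

after link 1: o_1 = (1.7321, 1.0000, 1.0000)
after link 2: o_2 = (2.1815, 5.8783, -1.8284)
after link 3: o_3 = (2.9681, 5.5159, -2.3284)
after link 4: o_4 = (6.6626, 1.1170, -3.3284)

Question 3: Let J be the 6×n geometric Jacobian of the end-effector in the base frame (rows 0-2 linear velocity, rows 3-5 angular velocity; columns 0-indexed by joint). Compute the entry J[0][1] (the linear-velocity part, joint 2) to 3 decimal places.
axis z_1 = (-0.5000,0.8660,0.0000); lever o_n−o_1 = (4.9305,0.1170,-4.3284)
cross product → J_v[:, 1] = (-3.7485,-2.1642,-4.3284)
J_ω[:, 1] = z_1
entry J[0][1] = -3.7485

-3.749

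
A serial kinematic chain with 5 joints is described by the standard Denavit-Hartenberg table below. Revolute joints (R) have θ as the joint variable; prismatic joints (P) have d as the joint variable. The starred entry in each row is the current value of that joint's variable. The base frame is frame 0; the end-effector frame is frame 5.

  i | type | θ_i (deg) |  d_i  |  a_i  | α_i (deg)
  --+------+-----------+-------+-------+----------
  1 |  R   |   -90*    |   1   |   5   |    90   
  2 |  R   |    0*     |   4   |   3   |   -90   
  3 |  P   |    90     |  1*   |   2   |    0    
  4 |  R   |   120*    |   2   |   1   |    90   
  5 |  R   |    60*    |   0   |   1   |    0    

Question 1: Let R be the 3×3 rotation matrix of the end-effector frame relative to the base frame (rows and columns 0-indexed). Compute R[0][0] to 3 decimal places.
End-effector x-axis (col 0 of R) = (-0.2500,0.4330,0.8660)
R[0][0] = -0.2500

-0.250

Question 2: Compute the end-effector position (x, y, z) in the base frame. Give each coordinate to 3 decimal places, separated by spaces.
after link 1: o_1 = (0.0000, -5.0000, 1.0000)
after link 2: o_2 = (-4.0000, -8.0000, 1.0000)
after link 3: o_3 = (-2.0000, -8.0000, 2.0000)
after link 4: o_4 = (-2.5000, -7.1340, 4.0000)
after link 5: o_5 = (-2.7500, -6.7010, 4.8660)

-2.750 -6.701 4.866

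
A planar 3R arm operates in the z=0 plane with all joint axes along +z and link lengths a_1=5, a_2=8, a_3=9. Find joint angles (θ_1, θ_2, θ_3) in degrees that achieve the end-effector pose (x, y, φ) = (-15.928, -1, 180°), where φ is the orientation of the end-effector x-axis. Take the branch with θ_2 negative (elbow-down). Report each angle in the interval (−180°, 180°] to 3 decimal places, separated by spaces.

wrist centre = target − a_3·(cos φ, sin φ) = (-6.9280, -1.0000)
cos θ_2 = (48.9972−5²−8²)/(2·5·8) = -0.5000; θ_2 = -120.0023° (elbow-down)
β = atan2(-1.0000,-6.9280) = -171.7866°; ψ = atan2(-6.9280,0.9997) = -81.7889°
θ_1 = β − ψ = -89.9977°
θ_3 = φ − θ_1 − θ_2 = 30.0000° (wrapped to (-180°,180°])

-89.998 -120.002 30.000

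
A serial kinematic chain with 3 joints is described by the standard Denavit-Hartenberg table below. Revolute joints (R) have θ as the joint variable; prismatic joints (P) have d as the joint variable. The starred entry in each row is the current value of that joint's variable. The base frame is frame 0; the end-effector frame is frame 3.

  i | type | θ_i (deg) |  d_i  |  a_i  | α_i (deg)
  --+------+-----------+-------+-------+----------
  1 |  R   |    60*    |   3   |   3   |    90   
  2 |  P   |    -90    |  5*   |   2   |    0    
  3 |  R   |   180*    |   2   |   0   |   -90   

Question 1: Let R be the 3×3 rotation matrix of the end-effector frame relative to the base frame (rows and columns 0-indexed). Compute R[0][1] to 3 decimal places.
-0.866

End-effector y-axis (col 1 of R) = (-0.8660,0.5000,-0.0000)
R[0][1] = -0.8660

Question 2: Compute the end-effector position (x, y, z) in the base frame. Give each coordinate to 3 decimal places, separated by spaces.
after link 1: o_1 = (1.5000, 2.5981, 3.0000)
after link 2: o_2 = (5.8301, 0.0981, 1.0000)
after link 3: o_3 = (7.5622, -0.9019, 1.0000)

7.562 -0.902 1.000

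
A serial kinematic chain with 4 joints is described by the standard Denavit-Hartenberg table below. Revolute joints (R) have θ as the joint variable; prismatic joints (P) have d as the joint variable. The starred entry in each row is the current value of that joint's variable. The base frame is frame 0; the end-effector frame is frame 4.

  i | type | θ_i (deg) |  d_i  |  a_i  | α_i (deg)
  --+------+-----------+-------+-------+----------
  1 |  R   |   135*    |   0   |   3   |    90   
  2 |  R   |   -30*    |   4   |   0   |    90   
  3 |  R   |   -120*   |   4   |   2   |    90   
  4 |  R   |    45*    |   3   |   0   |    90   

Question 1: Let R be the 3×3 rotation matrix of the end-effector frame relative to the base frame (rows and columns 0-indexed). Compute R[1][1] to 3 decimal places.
End-effector y-axis (col 1 of R) = (0.8839,-0.1768,0.4330)
R[1][1] = -0.1768

-0.177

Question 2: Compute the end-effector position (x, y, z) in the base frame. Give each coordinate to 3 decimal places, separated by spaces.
4.161 1.168 -1.665

after link 1: o_1 = (-2.1213, 2.1213, 0.0000)
after link 2: o_2 = (0.7071, 4.9497, 0.0000)
after link 3: o_3 = (1.5089, 1.6984, -2.9641)
after link 4: o_4 = (4.1606, 1.1681, -1.6651)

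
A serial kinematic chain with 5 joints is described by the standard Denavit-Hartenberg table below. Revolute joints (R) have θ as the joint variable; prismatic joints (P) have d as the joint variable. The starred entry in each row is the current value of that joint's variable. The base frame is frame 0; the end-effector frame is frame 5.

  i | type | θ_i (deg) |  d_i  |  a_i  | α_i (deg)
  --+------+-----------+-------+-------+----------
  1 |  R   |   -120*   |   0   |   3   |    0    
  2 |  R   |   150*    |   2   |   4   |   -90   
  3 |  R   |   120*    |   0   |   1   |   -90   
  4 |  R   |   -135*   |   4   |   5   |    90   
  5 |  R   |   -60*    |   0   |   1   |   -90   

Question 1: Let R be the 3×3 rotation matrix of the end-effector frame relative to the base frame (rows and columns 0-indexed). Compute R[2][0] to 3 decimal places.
End-effector x-axis (col 0 of R) = (0.6258,0.7696,-0.1268)
R[2][0] = -0.1268

-0.127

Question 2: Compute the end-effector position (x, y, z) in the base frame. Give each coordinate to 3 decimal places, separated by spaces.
-1.080 2.135 6.069

after link 1: o_1 = (-1.5000, -2.5981, 0.0000)
after link 2: o_2 = (1.9641, -0.5981, 2.0000)
after link 3: o_3 = (1.5311, -0.8481, 1.1340)
after link 4: o_4 = (-1.7057, 1.3656, 6.1958)
after link 5: o_5 = (-1.0799, 2.1352, 6.0690)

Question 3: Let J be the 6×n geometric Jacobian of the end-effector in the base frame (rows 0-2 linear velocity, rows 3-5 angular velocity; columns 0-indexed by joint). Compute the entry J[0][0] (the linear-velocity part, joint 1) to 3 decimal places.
-2.135

axis z_0 = ẑ; lever o_n−o_0 = (-1.0799,2.1352,6.0690)
cross product → J_v[:, 0] = (-2.1352,-1.0799,0.0000)
J_ω[:, 0] = z_0
entry J[0][0] = -2.1352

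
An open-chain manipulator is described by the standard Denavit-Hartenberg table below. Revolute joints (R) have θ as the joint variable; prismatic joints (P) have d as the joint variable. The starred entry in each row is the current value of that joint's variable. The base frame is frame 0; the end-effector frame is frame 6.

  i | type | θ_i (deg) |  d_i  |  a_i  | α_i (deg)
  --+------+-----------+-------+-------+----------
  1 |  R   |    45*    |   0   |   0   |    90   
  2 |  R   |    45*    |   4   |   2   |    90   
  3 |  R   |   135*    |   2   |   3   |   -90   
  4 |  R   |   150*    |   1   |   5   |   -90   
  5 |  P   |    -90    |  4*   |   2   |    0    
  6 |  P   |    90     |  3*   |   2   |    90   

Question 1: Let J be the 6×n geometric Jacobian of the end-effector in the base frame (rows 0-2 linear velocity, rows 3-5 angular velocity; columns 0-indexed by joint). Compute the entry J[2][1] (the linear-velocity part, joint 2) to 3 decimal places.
axis z_1 = (0.7071,-0.7071,0.0000); lever o_n−o_1 = (2.5878,6.4932,-0.0306)
cross product → J_v[:, 1] = (0.0217,0.0217,6.4212)
J_ω[:, 1] = z_1
entry J[2][1] = 6.4212

6.421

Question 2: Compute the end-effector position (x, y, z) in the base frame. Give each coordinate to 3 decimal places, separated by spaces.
after link 1: o_1 = (0.0000, 0.0000, 0.0000)
after link 2: o_2 = (3.8284, -1.8284, 1.4142)
after link 3: o_3 = (5.2678, -3.3891, -1.5000)
after link 4: o_4 = (2.5301, -0.7966, 1.9328)
after link 5: o_5 = (2.2621, 2.9354, -0.5167)
after link 6: o_6 = (2.5878, 6.4932, -0.0306)

2.588 6.493 -0.031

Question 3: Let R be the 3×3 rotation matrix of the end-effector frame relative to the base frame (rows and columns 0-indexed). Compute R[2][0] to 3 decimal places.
0.787

End-effector x-axis (col 0 of R) = (-0.3768,0.4892,0.7866)
R[2][0] = 0.7866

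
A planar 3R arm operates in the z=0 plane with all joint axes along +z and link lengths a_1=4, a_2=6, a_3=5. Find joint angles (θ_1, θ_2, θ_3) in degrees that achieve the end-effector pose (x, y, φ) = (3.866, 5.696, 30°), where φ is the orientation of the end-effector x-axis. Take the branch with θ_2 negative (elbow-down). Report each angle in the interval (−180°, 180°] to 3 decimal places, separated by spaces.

-149.996 -150.002 -30.002

wrist centre = target − a_3·(cos φ, sin φ) = (-0.4641, 3.1960)
cos θ_2 = (10.4298−4²−6²)/(2·4·6) = -0.8660; θ_2 = -150.0023° (elbow-down)
β = atan2(3.1960,-0.4641) = 98.2628°; ψ = atan2(-2.9998,-1.1963) = -111.7413°
θ_1 = β − ψ = 210.0041°
θ_3 = φ − θ_1 − θ_2 = -30.0019° (wrapped to (-180°,180°])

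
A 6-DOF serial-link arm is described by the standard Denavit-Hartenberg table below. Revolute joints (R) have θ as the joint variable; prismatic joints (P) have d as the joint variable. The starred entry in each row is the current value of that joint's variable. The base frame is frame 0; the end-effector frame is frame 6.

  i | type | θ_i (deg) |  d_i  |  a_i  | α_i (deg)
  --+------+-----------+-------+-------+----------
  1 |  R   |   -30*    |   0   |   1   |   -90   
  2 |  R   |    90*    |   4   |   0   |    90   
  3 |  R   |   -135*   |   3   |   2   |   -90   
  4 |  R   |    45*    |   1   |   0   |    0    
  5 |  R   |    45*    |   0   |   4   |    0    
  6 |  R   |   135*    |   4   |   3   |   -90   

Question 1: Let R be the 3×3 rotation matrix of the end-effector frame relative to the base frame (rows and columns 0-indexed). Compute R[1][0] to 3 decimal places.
End-effector x-axis (col 0 of R) = (0.8624,0.0795,-0.5000)
R[1][0] = 0.0795

0.079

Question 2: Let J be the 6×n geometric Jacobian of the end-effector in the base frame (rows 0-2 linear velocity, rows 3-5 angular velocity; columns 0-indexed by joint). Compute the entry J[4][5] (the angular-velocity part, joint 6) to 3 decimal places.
-0.612

axis z_5 = (-0.3536,-0.6124,-0.7071); lever o_n−o_5 = (1.1729,-2.2111,-4.3284)
cross product → J_v[:, 5] = (1.0871,-2.3597,1.5000)
J_ω[:, 5] = z_5
entry J[4][5] = -0.6124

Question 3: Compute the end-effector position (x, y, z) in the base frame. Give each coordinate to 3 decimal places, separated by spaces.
after link 1: o_1 = (0.8660, -0.5000, 0.0000)
after link 2: o_2 = (2.8660, 2.9641, 0.0000)
after link 3: o_3 = (4.7570, 0.2394, 1.4142)
after link 4: o_4 = (4.4034, -0.3730, 0.7071)
after link 5: o_5 = (0.9393, 1.6270, 0.7071)
after link 6: o_6 = (2.1122, -0.5841, -3.6213)

2.112 -0.584 -3.621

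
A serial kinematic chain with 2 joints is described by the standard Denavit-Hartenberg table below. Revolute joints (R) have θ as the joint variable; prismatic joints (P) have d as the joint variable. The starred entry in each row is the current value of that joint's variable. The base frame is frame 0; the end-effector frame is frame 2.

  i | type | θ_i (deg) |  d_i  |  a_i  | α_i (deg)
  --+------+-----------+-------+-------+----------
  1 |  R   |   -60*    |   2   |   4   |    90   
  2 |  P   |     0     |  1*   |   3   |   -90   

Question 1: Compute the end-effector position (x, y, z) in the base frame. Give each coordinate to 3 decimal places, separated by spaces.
2.634 -6.562 2.000

after link 1: o_1 = (2.0000, -3.4641, 2.0000)
after link 2: o_2 = (2.6340, -6.5622, 2.0000)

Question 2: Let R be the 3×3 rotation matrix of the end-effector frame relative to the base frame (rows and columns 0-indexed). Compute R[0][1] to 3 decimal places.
End-effector y-axis (col 1 of R) = (0.8660,0.5000,0.0000)
R[0][1] = 0.8660

0.866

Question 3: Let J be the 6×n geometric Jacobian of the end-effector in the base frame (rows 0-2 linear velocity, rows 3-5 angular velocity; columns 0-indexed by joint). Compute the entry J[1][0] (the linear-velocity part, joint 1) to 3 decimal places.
axis z_0 = ẑ; lever o_n−o_0 = (2.6340,-6.5622,2.0000)
cross product → J_v[:, 0] = (6.5622,2.6340,-0.0000)
J_ω[:, 0] = z_0
entry J[1][0] = 2.6340

2.634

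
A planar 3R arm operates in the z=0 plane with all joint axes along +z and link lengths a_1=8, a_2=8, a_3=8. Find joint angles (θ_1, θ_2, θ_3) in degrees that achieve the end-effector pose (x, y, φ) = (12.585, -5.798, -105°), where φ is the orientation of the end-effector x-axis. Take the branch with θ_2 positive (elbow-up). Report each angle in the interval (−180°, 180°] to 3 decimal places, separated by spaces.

wrist centre = target − a_3·(cos φ, sin φ) = (14.6556, 1.9294)
cos θ_2 = (218.5078−8²−8²)/(2·8·8) = 0.7071; θ_2 = 45.0012° (elbow-up)
β = atan2(1.9294,14.6556) = 7.4999°; ψ = atan2(5.6570,13.6567) = 22.5006°
θ_1 = β − ψ = -15.0007°
θ_3 = φ − θ_1 − θ_2 = -135.0005° (wrapped to (-180°,180°])

-15.001 45.001 -135.000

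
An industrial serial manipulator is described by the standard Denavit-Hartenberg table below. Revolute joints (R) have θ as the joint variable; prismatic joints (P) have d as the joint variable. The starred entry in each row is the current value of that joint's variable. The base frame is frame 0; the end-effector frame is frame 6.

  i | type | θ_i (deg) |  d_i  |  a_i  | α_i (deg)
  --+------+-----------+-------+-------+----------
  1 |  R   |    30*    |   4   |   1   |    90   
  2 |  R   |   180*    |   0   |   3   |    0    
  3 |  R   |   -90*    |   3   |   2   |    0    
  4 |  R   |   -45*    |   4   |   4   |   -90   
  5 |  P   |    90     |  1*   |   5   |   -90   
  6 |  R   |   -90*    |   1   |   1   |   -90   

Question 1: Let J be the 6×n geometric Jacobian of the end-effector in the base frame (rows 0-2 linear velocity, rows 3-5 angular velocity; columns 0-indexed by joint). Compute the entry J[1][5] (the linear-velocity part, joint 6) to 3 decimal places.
axis z_5 = (-0.6124,-0.3536,-0.7071); lever o_n−o_5 = (-1.2247,-0.7071,0.0000)
cross product → J_v[:, 5] = (-0.5000,0.8660,-0.0000)
J_ω[:, 5] = z_5
entry J[1][5] = 0.8660

0.866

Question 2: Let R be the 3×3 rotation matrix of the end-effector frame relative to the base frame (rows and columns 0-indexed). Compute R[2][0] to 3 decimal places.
End-effector x-axis (col 0 of R) = (-0.6124,-0.3536,0.7071)
R[2][0] = 0.7071

0.707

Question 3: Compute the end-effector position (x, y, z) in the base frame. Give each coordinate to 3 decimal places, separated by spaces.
-0.120 -2.378 9.536

after link 1: o_1 = (0.8660, 0.5000, 4.0000)
after link 2: o_2 = (-1.7321, -1.0000, 4.0000)
after link 3: o_3 = (-0.2321, -3.5981, 6.0000)
after link 4: o_4 = (4.2174, -5.6480, 8.8284)
after link 5: o_5 = (1.1051, -1.6714, 9.5355)
after link 6: o_6 = (-0.1197, -2.3785, 9.5355)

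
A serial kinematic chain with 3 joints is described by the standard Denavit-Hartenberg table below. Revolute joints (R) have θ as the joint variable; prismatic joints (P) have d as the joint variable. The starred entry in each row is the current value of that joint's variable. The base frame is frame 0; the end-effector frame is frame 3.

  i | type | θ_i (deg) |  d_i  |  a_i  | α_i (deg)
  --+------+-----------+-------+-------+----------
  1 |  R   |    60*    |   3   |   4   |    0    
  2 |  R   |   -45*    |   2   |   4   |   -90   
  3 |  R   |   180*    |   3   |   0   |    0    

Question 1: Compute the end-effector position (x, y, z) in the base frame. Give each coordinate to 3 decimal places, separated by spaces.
5.087 7.397 5.000

after link 1: o_1 = (2.0000, 3.4641, 3.0000)
after link 2: o_2 = (5.8637, 4.4994, 5.0000)
after link 3: o_3 = (5.0872, 7.3972, 5.0000)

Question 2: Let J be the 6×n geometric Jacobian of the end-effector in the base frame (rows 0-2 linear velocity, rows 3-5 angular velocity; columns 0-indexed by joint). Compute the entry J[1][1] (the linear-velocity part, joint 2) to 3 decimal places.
3.087

axis z_1 = (0.0000,0.0000,1.0000); lever o_n−o_1 = (3.0872,3.9331,2.0000)
cross product → J_v[:, 1] = (-3.9331,3.0872,0.0000)
J_ω[:, 1] = z_1
entry J[1][1] = 3.0872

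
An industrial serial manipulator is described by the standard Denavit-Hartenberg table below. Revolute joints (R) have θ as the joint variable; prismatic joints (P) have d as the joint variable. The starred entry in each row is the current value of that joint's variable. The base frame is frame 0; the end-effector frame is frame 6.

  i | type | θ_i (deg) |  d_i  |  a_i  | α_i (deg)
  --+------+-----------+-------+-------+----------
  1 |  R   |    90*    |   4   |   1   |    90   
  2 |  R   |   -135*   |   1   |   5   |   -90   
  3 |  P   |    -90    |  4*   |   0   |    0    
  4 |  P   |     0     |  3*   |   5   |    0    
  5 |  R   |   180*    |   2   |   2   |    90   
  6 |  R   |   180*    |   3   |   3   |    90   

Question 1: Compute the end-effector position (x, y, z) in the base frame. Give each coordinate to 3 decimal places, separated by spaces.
7.000 1.707 -8.021

after link 1: o_1 = (0.0000, 1.0000, 4.0000)
after link 2: o_2 = (1.0000, -2.5355, 0.4645)
after link 3: o_3 = (1.0000, 0.2929, -2.3640)
after link 4: o_4 = (6.0000, 2.4142, -4.4853)
after link 5: o_5 = (4.0000, 3.8284, -5.8995)
after link 6: o_6 = (7.0000, 1.7071, -8.0208)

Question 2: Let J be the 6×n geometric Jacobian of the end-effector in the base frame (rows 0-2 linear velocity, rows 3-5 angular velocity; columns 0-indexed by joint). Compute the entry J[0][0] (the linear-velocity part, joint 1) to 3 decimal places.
-1.707

axis z_0 = ẑ; lever o_n−o_0 = (7.0000,1.7071,-8.0208)
cross product → J_v[:, 0] = (-1.7071,7.0000,0.0000)
J_ω[:, 0] = z_0
entry J[0][0] = -1.7071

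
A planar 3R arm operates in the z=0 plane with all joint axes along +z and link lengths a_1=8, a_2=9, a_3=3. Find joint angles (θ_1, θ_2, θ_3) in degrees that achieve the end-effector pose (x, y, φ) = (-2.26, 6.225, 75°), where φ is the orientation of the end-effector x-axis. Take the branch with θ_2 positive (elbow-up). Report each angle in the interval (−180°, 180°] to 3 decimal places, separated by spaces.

wrist centre = target − a_3·(cos φ, sin φ) = (-3.0365, 3.3272)
cos θ_2 = (20.2905−8²−9²)/(2·8·9) = -0.8660; θ_2 = 150.0015° (elbow-up)
β = atan2(3.3272,-3.0365) = 132.3839°; ψ = atan2(4.4998,0.2057) = 87.3832°
θ_1 = β − ψ = 45.0007°
θ_3 = φ − θ_1 − θ_2 = -120.0022° (wrapped to (-180°,180°])

45.001 150.001 -120.002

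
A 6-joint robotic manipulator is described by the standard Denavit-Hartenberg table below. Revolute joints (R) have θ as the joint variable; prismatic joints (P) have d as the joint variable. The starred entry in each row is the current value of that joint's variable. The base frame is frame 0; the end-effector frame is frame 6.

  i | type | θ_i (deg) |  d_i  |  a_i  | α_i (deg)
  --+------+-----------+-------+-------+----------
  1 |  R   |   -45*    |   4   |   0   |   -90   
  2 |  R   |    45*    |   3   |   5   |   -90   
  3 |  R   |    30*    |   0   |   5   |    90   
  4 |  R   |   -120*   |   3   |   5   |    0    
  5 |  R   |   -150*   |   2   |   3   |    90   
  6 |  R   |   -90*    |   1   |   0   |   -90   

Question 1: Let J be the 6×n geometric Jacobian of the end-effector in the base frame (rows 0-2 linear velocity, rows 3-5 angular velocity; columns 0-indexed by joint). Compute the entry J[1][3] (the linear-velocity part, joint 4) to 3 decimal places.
axis z_3 = (0.8624,0.3624,-0.3536); lever o_n−o_3 = (4.8577,2.3266,0.0913)
cross product → J_v[:, 3] = (0.8557,-1.7962,0.2461)
J_ω[:, 3] = z_3
entry J[1][3] = -1.7962

-1.796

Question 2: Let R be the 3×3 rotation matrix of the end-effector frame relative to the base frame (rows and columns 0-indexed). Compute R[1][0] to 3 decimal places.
-0.362

End-effector x-axis (col 0 of R) = (-0.8624,-0.3624,0.3536)
R[1][0] = -0.3624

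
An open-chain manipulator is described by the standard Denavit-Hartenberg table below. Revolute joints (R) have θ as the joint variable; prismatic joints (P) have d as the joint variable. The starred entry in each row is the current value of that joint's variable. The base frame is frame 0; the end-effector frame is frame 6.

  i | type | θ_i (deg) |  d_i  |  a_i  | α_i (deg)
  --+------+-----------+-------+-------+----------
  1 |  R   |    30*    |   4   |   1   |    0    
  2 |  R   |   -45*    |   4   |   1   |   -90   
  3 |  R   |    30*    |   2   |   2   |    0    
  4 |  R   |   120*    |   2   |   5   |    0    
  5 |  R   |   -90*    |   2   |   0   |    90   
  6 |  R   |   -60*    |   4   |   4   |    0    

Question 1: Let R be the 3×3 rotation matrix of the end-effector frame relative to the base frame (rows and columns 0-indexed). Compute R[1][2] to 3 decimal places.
-0.224

End-effector z-axis (col 2 of R) = (0.8365,-0.2241,0.5000)
R[1][2] = -0.2241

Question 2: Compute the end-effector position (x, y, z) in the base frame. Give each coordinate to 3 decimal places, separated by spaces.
4.291 2.208 4.768

after link 1: o_1 = (0.8660, 0.5000, 4.0000)
after link 2: o_2 = (1.8320, 0.2412, 8.0000)
after link 3: o_3 = (4.0226, 1.7247, 7.0000)
after link 4: o_4 = (0.3577, 4.7773, 4.5000)
after link 5: o_5 = (0.8753, 6.7092, 4.5000)
after link 6: o_6 = (4.2907, 2.2077, 4.7679)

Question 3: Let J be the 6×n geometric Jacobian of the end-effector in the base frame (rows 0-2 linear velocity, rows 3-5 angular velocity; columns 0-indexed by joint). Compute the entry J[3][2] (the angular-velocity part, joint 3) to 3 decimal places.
axis z_2 = (0.2588,0.9659,0.0000); lever o_n−o_2 = (2.4588,1.9665,-3.2321)
cross product → J_v[:, 2] = (-3.1219,0.8365,-1.8660)
J_ω[:, 2] = z_2
entry J[3][2] = 0.2588

0.259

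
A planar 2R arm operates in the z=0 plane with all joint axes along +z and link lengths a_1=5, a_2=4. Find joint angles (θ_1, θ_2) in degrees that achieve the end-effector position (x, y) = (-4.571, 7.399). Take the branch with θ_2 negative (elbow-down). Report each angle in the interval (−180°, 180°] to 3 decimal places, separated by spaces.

135.004 -30.005

cos θ_2 = (75.6392−5²−4²)/(2·5·4) = 0.8660; θ_2 = -30.0051° (elbow-down)
β = atan2(7.3990,-4.5710) = 121.7072°; ψ = atan2(-2.0003,8.4639) = -13.2969°
θ_1 = β − ψ = 135.0041°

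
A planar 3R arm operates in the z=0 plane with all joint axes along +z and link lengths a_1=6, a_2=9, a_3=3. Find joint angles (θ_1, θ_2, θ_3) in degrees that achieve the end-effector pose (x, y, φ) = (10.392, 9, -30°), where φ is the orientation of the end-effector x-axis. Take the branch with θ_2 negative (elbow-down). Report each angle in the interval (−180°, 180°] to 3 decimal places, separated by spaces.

90.003 -60.003 -60.000

wrist centre = target − a_3·(cos φ, sin φ) = (7.7939, 10.5000)
cos θ_2 = (170.9952−6²−9²)/(2·6·9) = 0.5000; θ_2 = -60.0029° (elbow-down)
β = atan2(10.5000,7.7939) = 53.4143°; ψ = atan2(-7.7945,10.4996) = -36.5886°
θ_1 = β − ψ = 90.0029°
θ_3 = φ − θ_1 − θ_2 = -60.0000° (wrapped to (-180°,180°])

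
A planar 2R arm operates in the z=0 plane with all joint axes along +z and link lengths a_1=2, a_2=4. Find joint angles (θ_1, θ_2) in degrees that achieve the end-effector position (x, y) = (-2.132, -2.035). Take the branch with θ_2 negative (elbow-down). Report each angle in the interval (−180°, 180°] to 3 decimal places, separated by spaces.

-30.011 -134.998

cos θ_2 = (8.6866−2²−4²)/(2·2·4) = -0.7071; θ_2 = -134.9982° (elbow-down)
β = atan2(-2.0350,-2.1320) = -136.3335°; ψ = atan2(-2.8285,-0.8283) = -106.3228°
θ_1 = β − ψ = -30.0107°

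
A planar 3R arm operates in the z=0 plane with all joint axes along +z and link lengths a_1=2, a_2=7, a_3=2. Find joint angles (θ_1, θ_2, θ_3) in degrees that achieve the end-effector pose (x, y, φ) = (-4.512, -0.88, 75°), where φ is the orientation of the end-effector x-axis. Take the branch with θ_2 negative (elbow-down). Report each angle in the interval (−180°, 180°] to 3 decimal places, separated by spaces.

-30.009 -134.992 -119.999

wrist centre = target − a_3·(cos φ, sin φ) = (-5.0296, -2.8119)
cos θ_2 = (33.2038−2²−7²)/(2·2·7) = -0.7070; θ_2 = -134.9920° (elbow-down)
β = atan2(-2.8119,-5.0296) = -150.7923°; ψ = atan2(-4.9504,-2.9491) = -120.7830°
θ_1 = β − ψ = -30.0094°
θ_3 = φ − θ_1 − θ_2 = -119.9986° (wrapped to (-180°,180°])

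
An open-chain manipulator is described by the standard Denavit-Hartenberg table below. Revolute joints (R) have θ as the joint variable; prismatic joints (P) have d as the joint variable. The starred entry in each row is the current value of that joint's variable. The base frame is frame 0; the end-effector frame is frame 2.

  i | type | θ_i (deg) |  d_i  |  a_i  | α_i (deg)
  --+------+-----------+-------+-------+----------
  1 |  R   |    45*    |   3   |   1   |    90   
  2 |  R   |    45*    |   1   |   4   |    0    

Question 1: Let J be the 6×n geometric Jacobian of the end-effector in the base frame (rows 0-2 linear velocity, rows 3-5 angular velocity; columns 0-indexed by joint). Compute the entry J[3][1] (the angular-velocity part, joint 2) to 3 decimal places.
0.707

axis z_1 = (0.7071,-0.7071,0.0000); lever o_n−o_1 = (2.7071,1.2929,2.8284)
cross product → J_v[:, 1] = (-2.0000,-2.0000,2.8284)
J_ω[:, 1] = z_1
entry J[3][1] = 0.7071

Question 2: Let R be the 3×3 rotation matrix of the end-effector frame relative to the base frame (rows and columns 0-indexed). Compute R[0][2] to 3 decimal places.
0.707

End-effector z-axis (col 2 of R) = (0.7071,-0.7071,0.0000)
R[0][2] = 0.7071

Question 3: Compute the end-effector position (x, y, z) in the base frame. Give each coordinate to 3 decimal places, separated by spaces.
3.414 2.000 5.828

after link 1: o_1 = (0.7071, 0.7071, 3.0000)
after link 2: o_2 = (3.4142, 2.0000, 5.8284)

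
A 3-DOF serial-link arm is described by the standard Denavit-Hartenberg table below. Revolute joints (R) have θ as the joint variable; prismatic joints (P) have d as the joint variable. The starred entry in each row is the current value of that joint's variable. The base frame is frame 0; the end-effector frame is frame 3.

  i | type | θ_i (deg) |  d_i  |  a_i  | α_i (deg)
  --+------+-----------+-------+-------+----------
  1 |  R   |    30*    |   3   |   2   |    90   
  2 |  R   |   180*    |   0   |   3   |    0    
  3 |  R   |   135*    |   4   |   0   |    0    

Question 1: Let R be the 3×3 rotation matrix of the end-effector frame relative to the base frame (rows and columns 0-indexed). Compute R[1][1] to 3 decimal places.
End-effector y-axis (col 1 of R) = (0.6124,0.3536,0.7071)
R[1][1] = 0.3536

0.354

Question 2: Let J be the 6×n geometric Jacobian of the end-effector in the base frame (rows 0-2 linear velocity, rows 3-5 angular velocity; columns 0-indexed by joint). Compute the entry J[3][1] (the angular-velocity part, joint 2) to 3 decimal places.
axis z_1 = (0.5000,-0.8660,0.0000); lever o_n−o_1 = (-0.5981,-4.9641,0.0000)
cross product → J_v[:, 1] = (-0.0000,-0.0000,-3.0000)
J_ω[:, 1] = z_1
entry J[3][1] = 0.5000

0.500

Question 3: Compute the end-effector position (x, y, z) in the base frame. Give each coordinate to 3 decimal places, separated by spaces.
1.134 -3.964 3.000

after link 1: o_1 = (1.7321, 1.0000, 3.0000)
after link 2: o_2 = (-0.8660, -0.5000, 3.0000)
after link 3: o_3 = (1.1340, -3.9641, 3.0000)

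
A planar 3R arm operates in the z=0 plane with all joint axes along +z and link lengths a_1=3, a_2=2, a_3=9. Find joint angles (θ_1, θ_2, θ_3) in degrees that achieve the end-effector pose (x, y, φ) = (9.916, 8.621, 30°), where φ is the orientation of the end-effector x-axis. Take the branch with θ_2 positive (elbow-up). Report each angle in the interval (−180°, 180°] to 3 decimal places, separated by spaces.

44.991 45.005 -59.996

wrist centre = target − a_3·(cos φ, sin φ) = (2.1218, 4.1210)
cos θ_2 = (21.4846−3²−2²)/(2·3·2) = 0.7070; θ_2 = 45.0049° (elbow-up)
β = atan2(4.1210,2.1218) = 62.7575°; ψ = atan2(1.4143,4.4141) = 17.7662°
θ_1 = β − ψ = 44.9913°
θ_3 = φ − θ_1 − θ_2 = -59.9963° (wrapped to (-180°,180°])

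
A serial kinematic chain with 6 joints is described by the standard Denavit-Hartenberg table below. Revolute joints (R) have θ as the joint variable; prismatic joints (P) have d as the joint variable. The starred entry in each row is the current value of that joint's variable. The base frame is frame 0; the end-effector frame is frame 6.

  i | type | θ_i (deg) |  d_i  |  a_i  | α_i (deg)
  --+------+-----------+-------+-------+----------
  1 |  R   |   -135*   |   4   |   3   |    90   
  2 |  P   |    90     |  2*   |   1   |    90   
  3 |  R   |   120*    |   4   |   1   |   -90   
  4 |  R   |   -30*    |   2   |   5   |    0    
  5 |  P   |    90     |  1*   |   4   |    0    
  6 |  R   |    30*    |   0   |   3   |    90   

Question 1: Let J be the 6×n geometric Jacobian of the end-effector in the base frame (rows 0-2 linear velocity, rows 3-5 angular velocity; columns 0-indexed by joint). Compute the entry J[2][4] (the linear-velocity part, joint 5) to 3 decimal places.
-0.866

prismatic axis z_4 = (0.3536,-0.3536,-0.8660)
J_v[:, 4] = z_4; J_ω[:, 4] = (0,0,0)
entry J[2][4] = -0.8660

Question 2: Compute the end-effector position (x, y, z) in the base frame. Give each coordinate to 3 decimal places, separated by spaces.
after link 1: o_1 = (-2.1213, -2.1213, 4.0000)
after link 2: o_2 = (-3.5355, -0.7071, 5.0000)
after link 3: o_3 = (-6.9763, -2.9232, 4.5000)
after link 4: o_4 = (-10.6886, -2.7464, 0.6029)
after link 5: o_5 = (-9.1103, 0.5743, -1.2631)
after link 6: o_6 = (-6.9890, 2.6956, -1.2631)

-6.989 2.696 -1.263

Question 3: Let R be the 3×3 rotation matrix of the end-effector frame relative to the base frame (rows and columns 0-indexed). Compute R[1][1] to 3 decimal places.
End-effector y-axis (col 1 of R) = (0.3536,-0.3536,-0.8660)
R[1][1] = -0.3536

-0.354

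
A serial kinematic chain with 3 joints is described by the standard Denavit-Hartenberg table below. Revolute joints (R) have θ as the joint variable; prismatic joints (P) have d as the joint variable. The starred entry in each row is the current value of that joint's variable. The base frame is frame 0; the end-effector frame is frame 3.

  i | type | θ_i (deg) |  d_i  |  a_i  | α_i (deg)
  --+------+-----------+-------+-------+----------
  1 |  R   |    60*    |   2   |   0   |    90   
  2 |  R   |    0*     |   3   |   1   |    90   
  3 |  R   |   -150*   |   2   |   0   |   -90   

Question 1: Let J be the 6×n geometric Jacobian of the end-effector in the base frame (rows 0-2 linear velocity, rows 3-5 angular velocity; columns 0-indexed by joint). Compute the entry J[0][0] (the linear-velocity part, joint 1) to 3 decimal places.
0.634

axis z_0 = ẑ; lever o_n−o_0 = (3.0981,-0.6340,0.0000)
cross product → J_v[:, 0] = (0.6340,3.0981,-0.0000)
J_ω[:, 0] = z_0
entry J[0][0] = 0.6340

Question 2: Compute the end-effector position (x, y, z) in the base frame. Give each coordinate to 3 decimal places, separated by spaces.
3.098 -0.634 0.000

after link 1: o_1 = (0.0000, 0.0000, 2.0000)
after link 2: o_2 = (3.0981, -0.6340, 2.0000)
after link 3: o_3 = (3.0981, -0.6340, 0.0000)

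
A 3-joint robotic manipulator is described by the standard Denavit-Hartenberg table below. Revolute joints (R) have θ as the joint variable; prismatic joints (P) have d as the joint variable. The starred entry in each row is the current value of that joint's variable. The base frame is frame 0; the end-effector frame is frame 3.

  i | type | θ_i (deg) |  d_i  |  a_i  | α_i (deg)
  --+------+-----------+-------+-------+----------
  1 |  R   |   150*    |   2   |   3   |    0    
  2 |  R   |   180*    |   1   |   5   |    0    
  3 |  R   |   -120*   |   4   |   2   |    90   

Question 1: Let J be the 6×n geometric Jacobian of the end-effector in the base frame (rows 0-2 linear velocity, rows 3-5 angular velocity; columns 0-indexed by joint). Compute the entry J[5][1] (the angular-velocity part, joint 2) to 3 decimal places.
1.000

axis z_1 = (0.0000,0.0000,1.0000); lever o_n−o_1 = (2.5981,-3.5000,5.0000)
cross product → J_v[:, 1] = (3.5000,2.5981,-0.0000)
J_ω[:, 1] = z_1
entry J[5][1] = 1.0000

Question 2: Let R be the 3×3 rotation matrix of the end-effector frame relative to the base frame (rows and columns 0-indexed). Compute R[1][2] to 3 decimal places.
0.866

End-effector z-axis (col 2 of R) = (-0.5000,0.8660,0.0000)
R[1][2] = 0.8660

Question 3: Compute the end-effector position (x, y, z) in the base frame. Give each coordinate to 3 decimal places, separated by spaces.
after link 1: o_1 = (-2.5981, 1.5000, 2.0000)
after link 2: o_2 = (1.7321, -1.0000, 3.0000)
after link 3: o_3 = (0.0000, -2.0000, 7.0000)

0.000 -2.000 7.000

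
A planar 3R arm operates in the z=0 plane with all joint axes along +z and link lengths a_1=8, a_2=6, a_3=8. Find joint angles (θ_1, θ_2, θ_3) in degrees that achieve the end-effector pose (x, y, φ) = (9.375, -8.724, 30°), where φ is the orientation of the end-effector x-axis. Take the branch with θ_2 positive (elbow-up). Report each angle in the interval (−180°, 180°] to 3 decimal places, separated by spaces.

-98.227 44.996 83.231

wrist centre = target − a_3·(cos φ, sin φ) = (2.4468, -12.7240)
cos θ_2 = (167.8870−8²−6²)/(2·8·6) = 0.7072; θ_2 = 44.9960° (elbow-up)
β = atan2(-12.7240,2.4468) = -79.1150°; ψ = atan2(4.2423,12.2429) = 19.1119°
θ_1 = β − ψ = -98.2269°
θ_3 = φ − θ_1 − θ_2 = 83.2309° (wrapped to (-180°,180°])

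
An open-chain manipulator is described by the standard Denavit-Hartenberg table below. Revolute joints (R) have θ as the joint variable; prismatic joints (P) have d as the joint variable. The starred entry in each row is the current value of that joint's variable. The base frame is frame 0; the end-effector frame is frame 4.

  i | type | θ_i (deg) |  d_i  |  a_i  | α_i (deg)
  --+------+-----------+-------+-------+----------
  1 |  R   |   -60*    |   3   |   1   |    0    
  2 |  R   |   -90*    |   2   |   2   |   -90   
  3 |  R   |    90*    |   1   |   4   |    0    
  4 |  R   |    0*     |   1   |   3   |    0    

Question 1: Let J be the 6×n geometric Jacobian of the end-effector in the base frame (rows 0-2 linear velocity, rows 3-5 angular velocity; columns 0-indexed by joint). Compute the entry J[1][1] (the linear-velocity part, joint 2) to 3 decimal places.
axis z_1 = (0.0000,0.0000,1.0000); lever o_n−o_1 = (-0.7321,-2.7321,-5.0000)
cross product → J_v[:, 1] = (2.7321,-0.7321,0.0000)
J_ω[:, 1] = z_1
entry J[1][1] = -0.7321

-0.732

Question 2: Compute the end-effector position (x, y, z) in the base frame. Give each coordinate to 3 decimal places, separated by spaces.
after link 1: o_1 = (0.5000, -0.8660, 3.0000)
after link 2: o_2 = (-1.2321, -1.8660, 5.0000)
after link 3: o_3 = (-0.7321, -2.7321, 1.0000)
after link 4: o_4 = (-0.2321, -3.5981, -2.0000)

-0.232 -3.598 -2.000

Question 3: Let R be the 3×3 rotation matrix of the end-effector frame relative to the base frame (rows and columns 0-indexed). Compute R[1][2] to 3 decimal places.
End-effector z-axis (col 2 of R) = (0.5000,-0.8660,0.0000)
R[1][2] = -0.8660

-0.866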